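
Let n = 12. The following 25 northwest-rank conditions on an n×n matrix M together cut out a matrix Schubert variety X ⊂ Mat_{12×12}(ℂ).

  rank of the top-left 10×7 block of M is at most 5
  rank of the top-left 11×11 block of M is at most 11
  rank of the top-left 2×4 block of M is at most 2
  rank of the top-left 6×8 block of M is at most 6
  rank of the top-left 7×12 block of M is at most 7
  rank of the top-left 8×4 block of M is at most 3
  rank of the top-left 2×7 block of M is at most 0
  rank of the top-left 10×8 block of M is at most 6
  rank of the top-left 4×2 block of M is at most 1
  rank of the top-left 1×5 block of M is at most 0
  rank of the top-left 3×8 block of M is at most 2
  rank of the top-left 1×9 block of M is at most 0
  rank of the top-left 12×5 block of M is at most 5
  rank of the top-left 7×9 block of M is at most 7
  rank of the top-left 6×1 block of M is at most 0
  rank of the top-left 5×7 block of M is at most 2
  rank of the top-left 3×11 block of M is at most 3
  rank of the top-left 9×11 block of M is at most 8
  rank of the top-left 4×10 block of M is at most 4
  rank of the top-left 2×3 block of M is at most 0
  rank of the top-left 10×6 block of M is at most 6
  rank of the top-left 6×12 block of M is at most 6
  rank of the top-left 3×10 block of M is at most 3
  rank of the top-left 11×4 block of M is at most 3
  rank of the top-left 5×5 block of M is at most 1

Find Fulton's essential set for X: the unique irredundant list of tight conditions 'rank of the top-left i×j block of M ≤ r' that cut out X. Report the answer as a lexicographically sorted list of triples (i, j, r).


The tightest implied rank at each (i,j), from the 25 conditions:

  R[1]: 0 0 0 0 0 0 0 0 0 1 1 1
  R[2]: 0 0 0 0 0 0 0 1 1 2 2 2
  R[3]: 0 1 1 1 1 1 1 2 2 3 3 3
  R[4]: 0 1 1 1 1 2 2 3 3 4 4 4
  R[5]: 0 1 1 1 1 2 2 3 4 5 5 5
  R[6]: 0 1 2 2 2 3 3 4 5 6 6 6
  R[7]: 1 2 3 3 3 4 4 5 6 7 7 7
  R[8]: 1 2 3 3 4 5 5 6 7 8 8 8
  R[9]: 1 2 3 3 4 5 5 6 7 8 8 9
  R[10]: 1 2 3 3 4 5 5 6 7 8 9 10
  R[11]: 1 2 3 3 4 5 6 7 8 9 10 11
  R[12]: 1 2 3 4 5 6 7 8 9 10 11 12

reading off 1-entries of Δ²R: w = (10, 8, 2, 6, 9, 3, 1, 5, 12, 11, 7, 4).

8 SE-corners of the 34-cell Rothe diagram give Ess(w):

[(1, 9, 0), (2, 7, 0), (5, 5, 1), (5, 7, 2), (6, 1, 0), (9, 11, 8), (10, 7, 5), (11, 4, 3)]


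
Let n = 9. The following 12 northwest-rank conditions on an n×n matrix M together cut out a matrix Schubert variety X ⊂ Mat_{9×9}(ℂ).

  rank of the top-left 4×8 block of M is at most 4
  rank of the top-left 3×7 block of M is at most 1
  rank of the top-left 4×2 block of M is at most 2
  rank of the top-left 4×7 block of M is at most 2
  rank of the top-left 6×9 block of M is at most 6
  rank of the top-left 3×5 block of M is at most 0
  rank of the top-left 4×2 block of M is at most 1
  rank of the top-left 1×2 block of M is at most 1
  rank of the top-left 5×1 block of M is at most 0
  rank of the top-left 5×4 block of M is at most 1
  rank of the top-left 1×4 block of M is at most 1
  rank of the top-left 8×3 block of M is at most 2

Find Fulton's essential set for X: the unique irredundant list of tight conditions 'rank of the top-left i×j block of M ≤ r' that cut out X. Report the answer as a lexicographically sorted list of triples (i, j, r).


Recovering R(i,j) via the rank-extension bound from the 12 conditions:

  R[1]: 0  0  0  0  0  1  1  1  1
  R[2]: 0  0  0  0  0  1  1  2  2
  R[3]: 0  0  0  0  0  1  1  2  3
  R[4]: 0  1  1  1  1  2  2  3  4
  R[5]: 0  1  1  1  2  3  3  4  5
  R[6]: 1  2  2  2  3  4  4  5  6
  R[7]: 1  2  2  3  4  5  5  6  7
  R[8]: 1  2  2  3  4  5  6  7  8
  R[9]: 1  2  3  4  5  6  7  8  9

second differences of R give the permutation w = (6, 8, 9, 2, 5, 1, 4, 7, 3).

Rothe diagram D(w) (23 cells), 5 SE-corners (essential conditions):

[(3, 5, 0), (3, 7, 1), (5, 1, 0), (5, 4, 1), (8, 3, 2)]


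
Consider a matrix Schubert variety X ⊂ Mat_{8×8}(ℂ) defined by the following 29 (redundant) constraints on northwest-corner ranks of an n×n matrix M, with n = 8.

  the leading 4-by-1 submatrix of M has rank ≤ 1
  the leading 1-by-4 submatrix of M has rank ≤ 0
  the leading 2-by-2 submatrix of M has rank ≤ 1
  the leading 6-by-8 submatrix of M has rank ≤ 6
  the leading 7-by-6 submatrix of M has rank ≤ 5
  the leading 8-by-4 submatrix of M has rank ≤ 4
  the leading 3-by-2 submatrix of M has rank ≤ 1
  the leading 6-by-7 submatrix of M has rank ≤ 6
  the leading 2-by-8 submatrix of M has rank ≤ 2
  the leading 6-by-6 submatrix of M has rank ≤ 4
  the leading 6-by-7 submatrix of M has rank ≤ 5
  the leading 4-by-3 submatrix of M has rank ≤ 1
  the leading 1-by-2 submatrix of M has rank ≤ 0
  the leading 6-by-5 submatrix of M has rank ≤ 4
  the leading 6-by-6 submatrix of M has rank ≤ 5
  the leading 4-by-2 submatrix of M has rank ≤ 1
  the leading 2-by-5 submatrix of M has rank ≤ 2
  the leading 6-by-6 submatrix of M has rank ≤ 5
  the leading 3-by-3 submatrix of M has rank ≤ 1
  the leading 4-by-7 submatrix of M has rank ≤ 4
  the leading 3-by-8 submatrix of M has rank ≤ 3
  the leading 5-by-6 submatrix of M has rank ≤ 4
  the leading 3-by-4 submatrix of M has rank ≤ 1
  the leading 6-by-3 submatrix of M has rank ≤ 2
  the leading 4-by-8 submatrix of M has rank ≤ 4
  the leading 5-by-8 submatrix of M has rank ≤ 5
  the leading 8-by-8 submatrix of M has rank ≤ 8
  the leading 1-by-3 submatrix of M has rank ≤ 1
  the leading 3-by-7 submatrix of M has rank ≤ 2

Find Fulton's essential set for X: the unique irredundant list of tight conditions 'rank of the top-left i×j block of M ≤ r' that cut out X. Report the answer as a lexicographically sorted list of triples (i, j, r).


Propagating the 29 rank bounds to every northwest block:

  0, 0, 0, 0, 1, 1, 1, 1
  1, 1, 1, 1, 2, 2, 2, 2
  1, 1, 1, 1, 2, 2, 2, 3
  1, 1, 1, 2, 3, 3, 3, 4
  1, 2, 2, 3, 4, 4, 4, 5
  1, 2, 2, 3, 4, 4, 5, 6
  1, 2, 3, 4, 5, 5, 6, 7
  1, 2, 3, 4, 5, 6, 7, 8

reading off 1-entries of Δ²R: w = (5, 1, 8, 4, 2, 7, 3, 6).

D(w) has 13 cells with 6 SE-corners; essential set:

[(1, 4, 0), (3, 4, 1), (3, 7, 2), (4, 3, 1), (6, 3, 2), (6, 6, 4)]


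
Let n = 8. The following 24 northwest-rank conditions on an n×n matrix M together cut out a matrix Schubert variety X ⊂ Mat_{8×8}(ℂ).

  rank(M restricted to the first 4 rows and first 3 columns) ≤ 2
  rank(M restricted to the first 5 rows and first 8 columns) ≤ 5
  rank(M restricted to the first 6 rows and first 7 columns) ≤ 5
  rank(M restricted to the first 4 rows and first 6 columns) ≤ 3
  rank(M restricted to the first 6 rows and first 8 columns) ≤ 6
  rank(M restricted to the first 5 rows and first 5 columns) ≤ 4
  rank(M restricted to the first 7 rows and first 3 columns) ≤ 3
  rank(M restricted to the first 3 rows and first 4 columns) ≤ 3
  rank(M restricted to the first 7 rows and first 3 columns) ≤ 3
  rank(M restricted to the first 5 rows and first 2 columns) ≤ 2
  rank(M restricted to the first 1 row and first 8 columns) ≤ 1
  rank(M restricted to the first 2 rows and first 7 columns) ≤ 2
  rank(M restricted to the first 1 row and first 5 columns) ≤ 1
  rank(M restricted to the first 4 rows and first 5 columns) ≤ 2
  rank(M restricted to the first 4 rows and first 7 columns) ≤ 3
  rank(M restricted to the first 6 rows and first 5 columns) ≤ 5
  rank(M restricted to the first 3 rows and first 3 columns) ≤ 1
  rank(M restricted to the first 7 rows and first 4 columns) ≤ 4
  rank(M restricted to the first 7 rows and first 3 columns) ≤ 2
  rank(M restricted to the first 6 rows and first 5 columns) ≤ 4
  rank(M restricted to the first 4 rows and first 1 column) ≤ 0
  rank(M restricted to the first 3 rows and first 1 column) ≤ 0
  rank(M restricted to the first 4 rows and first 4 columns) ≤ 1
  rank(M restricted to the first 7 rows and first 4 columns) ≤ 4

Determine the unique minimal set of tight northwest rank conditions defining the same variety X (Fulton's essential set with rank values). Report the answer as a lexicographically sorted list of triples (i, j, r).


Reconstructing r_w from the 24 given conditions:

  row 1: 0, 1, 1, 1, 1, 1, 1, 1
  row 2: 0, 1, 1, 1, 2, 2, 2, 2
  row 3: 0, 1, 1, 1, 2, 3, 3, 3
  row 4: 0, 1, 1, 1, 2, 3, 3, 4
  row 5: 1, 2, 2, 2, 3, 4, 4, 5
  row 6: 1, 2, 2, 3, 4, 5, 5, 6
  row 7: 1, 2, 2, 3, 4, 5, 6, 7
  row 8: 1, 2, 3, 4, 5, 6, 7, 8

reading off 1-entries of Δ²R: w = (2, 5, 6, 8, 1, 4, 7, 3).

|D(w)|=13, |Ess(w)|=4:

[(4, 1, 0), (4, 4, 1), (4, 7, 3), (7, 3, 2)]


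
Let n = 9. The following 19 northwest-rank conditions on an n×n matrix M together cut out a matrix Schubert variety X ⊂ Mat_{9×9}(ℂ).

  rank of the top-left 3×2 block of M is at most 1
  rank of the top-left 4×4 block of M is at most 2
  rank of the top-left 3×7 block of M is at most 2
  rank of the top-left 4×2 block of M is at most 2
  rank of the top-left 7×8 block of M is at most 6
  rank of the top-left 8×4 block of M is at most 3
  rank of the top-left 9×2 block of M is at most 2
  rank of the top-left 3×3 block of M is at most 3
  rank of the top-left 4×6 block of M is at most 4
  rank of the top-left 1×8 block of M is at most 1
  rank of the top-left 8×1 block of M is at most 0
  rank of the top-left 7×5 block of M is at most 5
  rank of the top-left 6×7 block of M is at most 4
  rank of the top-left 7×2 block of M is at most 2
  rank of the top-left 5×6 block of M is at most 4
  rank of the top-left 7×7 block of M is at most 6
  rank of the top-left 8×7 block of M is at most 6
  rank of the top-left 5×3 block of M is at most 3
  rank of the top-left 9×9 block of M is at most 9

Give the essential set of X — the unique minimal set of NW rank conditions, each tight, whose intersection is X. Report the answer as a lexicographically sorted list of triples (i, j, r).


Recovering R(i,j) via the rank-extension bound from the 19 conditions:

  i=1: 0 1 1 1 1 1 1 1 1
  i=2: 0 1 2 2 2 2 2 2 2
  i=3: 0 1 2 2 2 2 2 3 3
  i=4: 0 1 2 2 3 3 3 4 4
  i=5: 0 1 2 3 4 4 4 5 5
  i=6: 0 1 2 3 4 4 4 5 6
  i=7: 0 1 2 3 4 5 5 6 7
  i=8: 0 1 2 3 4 5 6 7 8
  i=9: 1 2 3 4 5 6 7 8 9

so w = (2, 3, 8, 5, 4, 9, 6, 7, 1).

|D(w)|=15, |Ess(w)|=4:

[(3, 7, 2), (4, 4, 2), (6, 7, 4), (8, 1, 0)]


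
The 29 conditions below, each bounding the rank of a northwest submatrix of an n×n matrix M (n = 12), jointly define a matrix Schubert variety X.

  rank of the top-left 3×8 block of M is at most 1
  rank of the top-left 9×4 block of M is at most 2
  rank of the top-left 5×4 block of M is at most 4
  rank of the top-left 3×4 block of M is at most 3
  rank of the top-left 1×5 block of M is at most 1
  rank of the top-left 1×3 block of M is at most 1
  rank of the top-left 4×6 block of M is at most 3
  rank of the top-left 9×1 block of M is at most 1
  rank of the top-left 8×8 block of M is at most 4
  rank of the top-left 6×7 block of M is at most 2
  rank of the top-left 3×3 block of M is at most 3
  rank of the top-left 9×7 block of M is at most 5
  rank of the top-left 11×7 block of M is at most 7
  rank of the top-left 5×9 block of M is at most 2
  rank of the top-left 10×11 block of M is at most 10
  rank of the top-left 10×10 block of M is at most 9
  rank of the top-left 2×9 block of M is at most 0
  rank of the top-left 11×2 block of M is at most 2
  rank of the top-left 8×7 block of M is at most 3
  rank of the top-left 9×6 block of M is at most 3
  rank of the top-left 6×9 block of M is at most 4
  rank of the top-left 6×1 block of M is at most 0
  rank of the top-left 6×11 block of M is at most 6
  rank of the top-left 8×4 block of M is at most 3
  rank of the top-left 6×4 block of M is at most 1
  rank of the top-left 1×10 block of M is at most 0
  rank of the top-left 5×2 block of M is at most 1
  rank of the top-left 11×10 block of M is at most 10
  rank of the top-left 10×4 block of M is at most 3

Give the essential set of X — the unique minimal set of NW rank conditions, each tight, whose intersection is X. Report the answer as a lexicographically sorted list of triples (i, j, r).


Computing R[i][j] = min implied NW-rank bound (n=12, 29 conditions):

  R[1]: 0, 0, 0, 0, 0, 0, 0, 0, 0, 0, 1, 1
  R[2]: 0, 0, 0, 0, 0, 0, 0, 0, 0, 1, 2, 2
  R[3]: 0, 1, 1, 1, 1, 1, 1, 1, 1, 2, 3, 3
  R[4]: 0, 1, 1, 1, 2, 2, 2, 2, 2, 3, 4, 4
  R[5]: 0, 1, 1, 1, 2, 2, 2, 2, 2, 3, 4, 5
  R[6]: 0, 1, 1, 1, 2, 2, 2, 3, 3, 4, 5, 6
  R[7]: 1, 2, 2, 2, 3, 3, 3, 4, 4, 5, 6, 7
  R[8]: 1, 2, 2, 2, 3, 3, 3, 4, 5, 6, 7, 8
  R[9]: 1, 2, 2, 2, 3, 3, 4, 5, 6, 7, 8, 9
  R[10]: 1, 2, 3, 3, 4, 4, 5, 6, 7, 8, 9, 10
  R[11]: 1, 2, 3, 4, 5, 5, 6, 7, 8, 9, 10, 11
  R[12]: 1, 2, 3, 4, 5, 6, 7, 8, 9, 10, 11, 12

the unique w with this rank table is (11, 10, 2, 5, 12, 8, 1, 9, 7, 3, 4, 6).

Rothe diagram D(w) (42 cells), 9 SE-corners (essential conditions):

[(1, 10, 0), (2, 9, 0), (5, 9, 2), (6, 1, 0), (6, 4, 1), (6, 7, 2), (8, 7, 3), (9, 4, 2), (9, 6, 3)]


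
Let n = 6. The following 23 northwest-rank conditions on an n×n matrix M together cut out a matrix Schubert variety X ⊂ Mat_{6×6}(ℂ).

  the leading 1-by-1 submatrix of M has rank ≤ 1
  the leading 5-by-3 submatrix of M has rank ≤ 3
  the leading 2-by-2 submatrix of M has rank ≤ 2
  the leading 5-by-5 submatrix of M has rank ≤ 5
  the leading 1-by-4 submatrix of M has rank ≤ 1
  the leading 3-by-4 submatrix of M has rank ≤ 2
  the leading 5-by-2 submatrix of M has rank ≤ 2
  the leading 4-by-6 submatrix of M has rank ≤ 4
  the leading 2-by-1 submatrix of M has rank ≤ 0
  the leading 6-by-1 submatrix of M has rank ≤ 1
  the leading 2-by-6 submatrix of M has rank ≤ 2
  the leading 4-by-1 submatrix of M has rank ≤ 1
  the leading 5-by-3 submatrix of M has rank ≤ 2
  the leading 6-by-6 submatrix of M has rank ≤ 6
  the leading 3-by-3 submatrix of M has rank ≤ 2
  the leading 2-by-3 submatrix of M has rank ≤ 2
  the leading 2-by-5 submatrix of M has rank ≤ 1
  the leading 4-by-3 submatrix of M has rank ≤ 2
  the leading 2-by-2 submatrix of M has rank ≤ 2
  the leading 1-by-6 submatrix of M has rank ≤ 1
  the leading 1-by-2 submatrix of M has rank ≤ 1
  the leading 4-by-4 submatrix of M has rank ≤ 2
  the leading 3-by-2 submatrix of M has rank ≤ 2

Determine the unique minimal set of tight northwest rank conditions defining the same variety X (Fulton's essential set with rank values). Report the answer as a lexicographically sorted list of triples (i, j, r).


Rank table r_w(6×6) implied by the 23 constraints:

  R[1]: 0, 1, 1, 1, 1, 1
  R[2]: 0, 1, 1, 1, 1, 2
  R[3]: 1, 2, 2, 2, 2, 3
  R[4]: 1, 2, 2, 2, 3, 4
  R[5]: 1, 2, 2, 3, 4, 5
  R[6]: 1, 2, 3, 4, 5, 6

second differences of R give the permutation w = (2, 6, 1, 5, 4, 3).

Rothe diagram D(w) (8 cells), 4 SE-corners (essential conditions):

[(2, 1, 0), (2, 5, 1), (4, 4, 2), (5, 3, 2)]


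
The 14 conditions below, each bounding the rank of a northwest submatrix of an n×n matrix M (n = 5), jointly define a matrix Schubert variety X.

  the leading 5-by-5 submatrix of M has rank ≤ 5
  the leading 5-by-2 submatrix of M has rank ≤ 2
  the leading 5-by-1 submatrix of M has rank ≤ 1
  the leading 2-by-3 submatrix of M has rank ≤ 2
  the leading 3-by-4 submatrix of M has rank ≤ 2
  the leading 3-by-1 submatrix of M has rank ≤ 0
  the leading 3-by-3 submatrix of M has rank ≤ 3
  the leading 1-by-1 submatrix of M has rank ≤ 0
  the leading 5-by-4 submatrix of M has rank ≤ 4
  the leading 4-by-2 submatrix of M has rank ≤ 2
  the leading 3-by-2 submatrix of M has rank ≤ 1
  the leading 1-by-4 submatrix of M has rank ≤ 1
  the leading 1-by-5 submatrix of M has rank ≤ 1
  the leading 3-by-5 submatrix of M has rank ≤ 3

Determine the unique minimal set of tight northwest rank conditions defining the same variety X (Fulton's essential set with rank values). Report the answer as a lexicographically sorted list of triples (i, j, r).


Propagating the 14 rank bounds to every northwest block:

  R[1]: 0 1 1 1 1
  R[2]: 0 1 2 2 2
  R[3]: 0 1 2 2 3
  R[4]: 1 2 3 3 4
  R[5]: 1 2 3 4 5

hence w(1..5) = (2, 3, 5, 1, 4).

D(w) has 4 cells with 2 SE-corners; essential set:

[(3, 1, 0), (3, 4, 2)]


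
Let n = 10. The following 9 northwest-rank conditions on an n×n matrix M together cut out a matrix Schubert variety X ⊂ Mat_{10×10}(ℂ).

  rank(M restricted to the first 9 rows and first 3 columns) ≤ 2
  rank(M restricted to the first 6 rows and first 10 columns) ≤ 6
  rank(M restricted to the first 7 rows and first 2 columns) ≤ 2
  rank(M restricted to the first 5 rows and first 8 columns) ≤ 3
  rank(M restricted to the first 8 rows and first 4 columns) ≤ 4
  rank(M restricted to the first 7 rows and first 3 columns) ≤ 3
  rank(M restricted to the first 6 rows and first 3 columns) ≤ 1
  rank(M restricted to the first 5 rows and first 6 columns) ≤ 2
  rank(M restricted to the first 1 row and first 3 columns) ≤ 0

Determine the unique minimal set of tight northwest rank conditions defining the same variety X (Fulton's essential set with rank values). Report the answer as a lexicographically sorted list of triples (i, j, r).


Recovering R(i,j) via the rank-extension bound from the 9 conditions:

  row 1: 0, 0, 0, 1, 1, 1, 1, 1, 1, 1
  row 2: 1, 1, 1, 2, 2, 2, 2, 2, 2, 2
  row 3: 1, 1, 1, 2, 2, 2, 3, 3, 3, 3
  row 4: 1, 1, 1, 2, 2, 2, 3, 3, 4, 4
  row 5: 1, 1, 1, 2, 2, 2, 3, 3, 4, 5
  row 6: 1, 1, 1, 2, 3, 3, 4, 4, 5, 6
  row 7: 1, 2, 2, 3, 4, 4, 5, 5, 6, 7
  row 8: 1, 2, 2, 3, 4, 5, 6, 6, 7, 8
  row 9: 1, 2, 2, 3, 4, 5, 6, 7, 8, 9
  row 10: 1, 2, 3, 4, 5, 6, 7, 8, 9, 10

reading off 1-entries of Δ²R: w = (4, 1, 7, 9, 10, 5, 2, 6, 8, 3).

5 SE-corners of the 21-cell Rothe diagram give Ess(w):

[(1, 3, 0), (5, 6, 2), (5, 8, 3), (6, 3, 1), (9, 3, 2)]


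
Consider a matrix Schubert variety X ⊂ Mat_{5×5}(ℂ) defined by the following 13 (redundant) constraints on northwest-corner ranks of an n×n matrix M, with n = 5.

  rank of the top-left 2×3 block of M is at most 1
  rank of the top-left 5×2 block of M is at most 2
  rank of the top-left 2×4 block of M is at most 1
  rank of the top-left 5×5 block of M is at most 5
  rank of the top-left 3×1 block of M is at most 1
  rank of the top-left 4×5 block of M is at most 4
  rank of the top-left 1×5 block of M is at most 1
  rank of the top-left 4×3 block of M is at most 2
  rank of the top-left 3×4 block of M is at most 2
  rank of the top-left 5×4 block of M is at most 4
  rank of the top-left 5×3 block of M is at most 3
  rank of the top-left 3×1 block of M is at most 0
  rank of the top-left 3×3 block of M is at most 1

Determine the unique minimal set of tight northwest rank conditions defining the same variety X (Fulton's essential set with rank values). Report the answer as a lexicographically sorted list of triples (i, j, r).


Propagating the 13 rank bounds to every northwest block:

  row 1: 0, 1, 1, 1, 1
  row 2: 0, 1, 1, 1, 2
  row 3: 0, 1, 1, 2, 3
  row 4: 1, 2, 2, 3, 4
  row 5: 1, 2, 3, 4, 5

so w = (2, 5, 4, 1, 3).

Rothe diagram D(w) (6 cells), 3 SE-corners (essential conditions):

[(2, 4, 1), (3, 1, 0), (3, 3, 1)]


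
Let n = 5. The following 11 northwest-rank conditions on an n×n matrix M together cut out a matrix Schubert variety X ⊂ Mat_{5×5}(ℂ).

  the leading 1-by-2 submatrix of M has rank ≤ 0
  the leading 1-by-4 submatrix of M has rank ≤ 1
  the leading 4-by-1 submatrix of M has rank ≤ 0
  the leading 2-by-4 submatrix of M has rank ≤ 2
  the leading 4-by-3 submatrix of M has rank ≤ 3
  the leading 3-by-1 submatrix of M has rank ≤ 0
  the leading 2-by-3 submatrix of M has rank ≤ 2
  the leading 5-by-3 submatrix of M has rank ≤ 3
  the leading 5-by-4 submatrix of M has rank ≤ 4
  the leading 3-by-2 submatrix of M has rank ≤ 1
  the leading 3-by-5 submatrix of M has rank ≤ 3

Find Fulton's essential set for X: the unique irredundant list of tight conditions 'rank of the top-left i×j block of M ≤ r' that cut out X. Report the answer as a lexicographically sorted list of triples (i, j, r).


Computing R[i][j] = min implied NW-rank bound (n=5, 11 conditions):

  0 0 1 1 1
  0 1 2 2 2
  0 1 2 3 3
  0 1 2 3 4
  1 2 3 4 5

so w = (3, 2, 4, 5, 1).

2 SE-corners of the 5-cell Rothe diagram give Ess(w):

[(1, 2, 0), (4, 1, 0)]


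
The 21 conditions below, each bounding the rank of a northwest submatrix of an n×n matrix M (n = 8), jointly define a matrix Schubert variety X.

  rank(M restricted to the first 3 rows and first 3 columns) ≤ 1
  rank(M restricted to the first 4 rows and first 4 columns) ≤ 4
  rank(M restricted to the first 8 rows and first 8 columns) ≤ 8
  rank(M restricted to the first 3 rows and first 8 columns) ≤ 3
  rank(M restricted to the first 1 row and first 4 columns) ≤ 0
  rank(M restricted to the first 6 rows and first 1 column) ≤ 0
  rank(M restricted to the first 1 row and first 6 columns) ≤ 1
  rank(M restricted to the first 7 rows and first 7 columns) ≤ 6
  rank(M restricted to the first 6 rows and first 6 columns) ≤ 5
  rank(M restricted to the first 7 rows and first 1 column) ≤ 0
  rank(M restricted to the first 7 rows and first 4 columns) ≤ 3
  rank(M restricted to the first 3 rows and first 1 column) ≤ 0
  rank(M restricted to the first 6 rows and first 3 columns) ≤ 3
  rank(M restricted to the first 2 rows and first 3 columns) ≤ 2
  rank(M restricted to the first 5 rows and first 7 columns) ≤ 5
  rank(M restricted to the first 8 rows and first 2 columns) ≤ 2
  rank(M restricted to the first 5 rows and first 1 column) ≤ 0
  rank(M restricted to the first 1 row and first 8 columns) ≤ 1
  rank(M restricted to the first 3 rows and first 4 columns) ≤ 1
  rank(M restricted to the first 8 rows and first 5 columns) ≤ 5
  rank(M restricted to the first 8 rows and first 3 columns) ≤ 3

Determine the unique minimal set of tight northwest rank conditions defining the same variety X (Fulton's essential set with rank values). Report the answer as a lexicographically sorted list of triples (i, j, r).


Propagating the 21 rank bounds to every northwest block:

  0 0 0 0 1 1 1 1
  0 1 1 1 2 2 2 2
  0 1 1 1 2 3 3 3
  0 1 2 2 3 4 4 4
  0 1 2 3 4 5 5 5
  0 1 2 3 4 5 6 6
  0 1 2 3 4 5 6 7
  1 2 3 4 5 6 7 8

so w = (5, 2, 6, 3, 4, 7, 8, 1).

3 SE-corners of the 12-cell Rothe diagram give Ess(w):

[(1, 4, 0), (3, 4, 1), (7, 1, 0)]


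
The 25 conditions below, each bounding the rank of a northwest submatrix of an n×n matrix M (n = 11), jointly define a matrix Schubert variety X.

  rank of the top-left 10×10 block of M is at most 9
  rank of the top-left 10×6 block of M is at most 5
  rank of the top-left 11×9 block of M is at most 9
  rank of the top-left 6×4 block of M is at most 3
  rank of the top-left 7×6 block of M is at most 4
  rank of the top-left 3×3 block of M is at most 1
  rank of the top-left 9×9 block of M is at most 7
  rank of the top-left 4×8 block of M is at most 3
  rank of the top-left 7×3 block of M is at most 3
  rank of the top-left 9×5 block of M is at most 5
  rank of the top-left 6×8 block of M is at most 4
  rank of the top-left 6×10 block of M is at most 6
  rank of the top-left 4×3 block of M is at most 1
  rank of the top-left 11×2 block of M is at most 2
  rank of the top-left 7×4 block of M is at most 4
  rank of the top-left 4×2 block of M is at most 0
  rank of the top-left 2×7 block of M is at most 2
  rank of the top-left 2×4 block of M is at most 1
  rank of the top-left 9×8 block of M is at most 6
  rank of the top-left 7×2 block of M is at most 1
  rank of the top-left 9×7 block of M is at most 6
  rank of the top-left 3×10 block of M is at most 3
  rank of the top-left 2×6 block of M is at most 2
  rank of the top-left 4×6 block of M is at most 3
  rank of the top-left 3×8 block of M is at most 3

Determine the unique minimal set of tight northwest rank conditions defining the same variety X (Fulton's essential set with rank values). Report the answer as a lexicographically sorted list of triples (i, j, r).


The tightest implied rank at each (i,j), from the 25 conditions:

  i=1: 0 | 0 | 1 | 1 | 1 | 1 | 1 | 1 | 1 | 1 | 1
  i=2: 0 | 0 | 1 | 1 | 2 | 2 | 2 | 2 | 2 | 2 | 2
  i=3: 0 | 0 | 1 | 2 | 3 | 3 | 3 | 3 | 3 | 3 | 3
  i=4: 0 | 0 | 1 | 2 | 3 | 3 | 3 | 3 | 4 | 4 | 4
  i=5: 1 | 1 | 2 | 3 | 4 | 4 | 4 | 4 | 5 | 5 | 5
  i=6: 1 | 1 | 2 | 3 | 4 | 4 | 4 | 4 | 5 | 6 | 6
  i=7: 1 | 1 | 2 | 3 | 4 | 4 | 5 | 5 | 6 | 7 | 7
  i=8: 1 | 2 | 3 | 4 | 5 | 5 | 6 | 6 | 7 | 8 | 8
  i=9: 1 | 2 | 3 | 4 | 5 | 5 | 6 | 6 | 7 | 8 | 9
  i=10: 1 | 2 | 3 | 4 | 5 | 5 | 6 | 7 | 8 | 9 | 10
  i=11: 1 | 2 | 3 | 4 | 5 | 6 | 7 | 8 | 9 | 10 | 11

so w = (3, 5, 4, 9, 1, 10, 7, 2, 11, 8, 6).

ℓ(w)=21; the 8 essential cells (i,j,r):

[(2, 4, 1), (4, 2, 0), (4, 8, 3), (6, 8, 4), (7, 2, 1), (7, 6, 4), (9, 8, 6), (10, 6, 5)]


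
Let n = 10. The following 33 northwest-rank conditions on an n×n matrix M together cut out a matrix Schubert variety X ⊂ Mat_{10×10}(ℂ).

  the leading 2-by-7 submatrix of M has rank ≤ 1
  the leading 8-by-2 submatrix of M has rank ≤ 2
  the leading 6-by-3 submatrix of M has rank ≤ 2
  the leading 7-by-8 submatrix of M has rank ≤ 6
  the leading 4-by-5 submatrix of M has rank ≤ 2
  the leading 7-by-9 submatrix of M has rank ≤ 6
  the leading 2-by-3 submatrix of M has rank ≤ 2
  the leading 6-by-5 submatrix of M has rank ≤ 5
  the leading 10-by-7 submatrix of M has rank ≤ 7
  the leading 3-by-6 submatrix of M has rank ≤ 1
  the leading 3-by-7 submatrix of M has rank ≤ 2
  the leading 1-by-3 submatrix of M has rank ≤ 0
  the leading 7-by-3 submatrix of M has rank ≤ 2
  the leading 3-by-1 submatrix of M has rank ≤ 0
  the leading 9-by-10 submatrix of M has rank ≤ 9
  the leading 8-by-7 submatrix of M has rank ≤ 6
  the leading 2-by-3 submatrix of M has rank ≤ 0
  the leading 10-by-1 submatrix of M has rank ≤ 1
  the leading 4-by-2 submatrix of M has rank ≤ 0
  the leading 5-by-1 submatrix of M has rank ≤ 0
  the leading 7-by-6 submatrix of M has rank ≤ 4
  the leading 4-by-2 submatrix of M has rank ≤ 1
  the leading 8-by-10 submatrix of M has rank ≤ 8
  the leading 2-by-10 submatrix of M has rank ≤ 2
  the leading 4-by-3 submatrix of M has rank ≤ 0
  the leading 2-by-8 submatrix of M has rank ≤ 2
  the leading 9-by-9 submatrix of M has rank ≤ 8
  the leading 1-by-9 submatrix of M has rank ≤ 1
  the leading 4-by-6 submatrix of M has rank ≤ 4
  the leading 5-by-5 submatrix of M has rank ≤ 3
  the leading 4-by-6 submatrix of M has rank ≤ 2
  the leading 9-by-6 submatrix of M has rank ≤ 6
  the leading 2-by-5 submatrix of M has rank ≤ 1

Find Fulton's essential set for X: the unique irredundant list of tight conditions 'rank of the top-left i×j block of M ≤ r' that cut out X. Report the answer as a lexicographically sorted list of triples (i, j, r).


Computing R[i][j] = min implied NW-rank bound (n=10, 33 conditions):

  row 1: 0, 0, 0, 1, 1, 1, 1, 1, 1, 1
  row 2: 0, 0, 0, 1, 1, 1, 1, 2, 2, 2
  row 3: 0, 0, 0, 1, 1, 1, 2, 3, 3, 3
  row 4: 0, 0, 0, 1, 2, 2, 3, 4, 4, 4
  row 5: 0, 1, 1, 2, 3, 3, 4, 5, 5, 5
  row 6: 1, 2, 2, 3, 4, 4, 5, 6, 6, 6
  row 7: 1, 2, 2, 3, 4, 4, 5, 6, 6, 7
  row 8: 1, 2, 3, 4, 5, 5, 6, 7, 7, 8
  row 9: 1, 2, 3, 4, 5, 6, 7, 8, 8, 9
  row 10: 1, 2, 3, 4, 5, 6, 7, 8, 9, 10

so w = (4, 8, 7, 5, 2, 1, 10, 3, 6, 9).

|D(w)|=21, |Ess(w)|=7:

[(2, 7, 1), (3, 6, 1), (4, 3, 0), (5, 1, 0), (7, 3, 2), (7, 6, 4), (7, 9, 6)]


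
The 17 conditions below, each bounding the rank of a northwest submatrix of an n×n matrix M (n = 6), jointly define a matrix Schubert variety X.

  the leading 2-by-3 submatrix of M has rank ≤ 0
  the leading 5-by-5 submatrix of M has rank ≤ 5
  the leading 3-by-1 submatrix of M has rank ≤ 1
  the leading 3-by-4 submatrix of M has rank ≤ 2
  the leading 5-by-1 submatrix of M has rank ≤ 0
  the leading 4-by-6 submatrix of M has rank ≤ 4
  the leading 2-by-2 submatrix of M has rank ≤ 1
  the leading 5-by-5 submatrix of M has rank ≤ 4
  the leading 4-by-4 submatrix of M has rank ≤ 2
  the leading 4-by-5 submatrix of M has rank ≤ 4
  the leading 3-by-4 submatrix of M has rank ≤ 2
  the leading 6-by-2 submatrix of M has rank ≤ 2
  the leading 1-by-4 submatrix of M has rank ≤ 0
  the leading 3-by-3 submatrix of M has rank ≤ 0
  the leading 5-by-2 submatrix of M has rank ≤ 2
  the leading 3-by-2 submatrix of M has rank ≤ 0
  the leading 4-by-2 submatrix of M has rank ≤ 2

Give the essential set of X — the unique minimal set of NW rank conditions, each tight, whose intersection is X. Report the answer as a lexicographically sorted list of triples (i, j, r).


Rank table r_w(6×6) implied by the 17 constraints:

  i=1: 0 0 0 0 1 1
  i=2: 0 0 0 1 2 2
  i=3: 0 0 0 1 2 3
  i=4: 0 1 1 2 3 4
  i=5: 0 1 2 3 4 5
  i=6: 1 2 3 4 5 6

the unique w with this rank table is (5, 4, 6, 2, 3, 1).

Rothe diagram D(w) (12 cells), 3 SE-corners (essential conditions):

[(1, 4, 0), (3, 3, 0), (5, 1, 0)]


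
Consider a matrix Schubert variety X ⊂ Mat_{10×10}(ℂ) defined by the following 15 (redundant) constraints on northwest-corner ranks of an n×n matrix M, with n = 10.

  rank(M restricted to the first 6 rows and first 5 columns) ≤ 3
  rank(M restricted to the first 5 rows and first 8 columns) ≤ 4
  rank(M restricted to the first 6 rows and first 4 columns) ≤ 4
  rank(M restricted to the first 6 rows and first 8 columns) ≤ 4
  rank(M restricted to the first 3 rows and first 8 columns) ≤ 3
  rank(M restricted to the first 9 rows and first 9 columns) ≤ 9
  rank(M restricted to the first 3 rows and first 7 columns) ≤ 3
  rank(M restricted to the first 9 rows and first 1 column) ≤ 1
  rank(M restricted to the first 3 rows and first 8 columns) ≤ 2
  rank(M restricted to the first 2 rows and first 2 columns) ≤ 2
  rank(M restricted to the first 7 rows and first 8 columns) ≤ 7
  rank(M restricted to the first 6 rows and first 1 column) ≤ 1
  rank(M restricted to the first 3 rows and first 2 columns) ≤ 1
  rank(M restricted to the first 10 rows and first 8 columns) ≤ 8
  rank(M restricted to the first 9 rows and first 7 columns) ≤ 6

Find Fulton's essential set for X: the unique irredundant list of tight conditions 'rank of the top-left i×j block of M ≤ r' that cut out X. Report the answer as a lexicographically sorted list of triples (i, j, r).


The tightest implied rank at each (i,j), from the 15 conditions:

  row 1: 1 | 1 | 1 | 1 | 1 | 1 | 1 | 1 | 1 | 1
  row 2: 1 | 1 | 2 | 2 | 2 | 2 | 2 | 2 | 2 | 2
  row 3: 1 | 1 | 2 | 2 | 2 | 2 | 2 | 2 | 3 | 3
  row 4: 1 | 2 | 3 | 3 | 3 | 3 | 3 | 3 | 4 | 4
  row 5: 1 | 2 | 3 | 3 | 3 | 4 | 4 | 4 | 5 | 5
  row 6: 1 | 2 | 3 | 3 | 3 | 4 | 4 | 4 | 5 | 6
  row 7: 1 | 2 | 3 | 4 | 4 | 5 | 5 | 5 | 6 | 7
  row 8: 1 | 2 | 3 | 4 | 5 | 6 | 6 | 6 | 7 | 8
  row 9: 1 | 2 | 3 | 4 | 5 | 6 | 6 | 7 | 8 | 9
  row 10: 1 | 2 | 3 | 4 | 5 | 6 | 7 | 8 | 9 | 10

giving w = (1, 3, 9, 2, 6, 10, 4, 5, 8, 7) via Δ²R.

|D(w)|=14, |Ess(w)|=5:

[(3, 2, 1), (3, 8, 2), (6, 5, 3), (6, 8, 4), (9, 7, 6)]


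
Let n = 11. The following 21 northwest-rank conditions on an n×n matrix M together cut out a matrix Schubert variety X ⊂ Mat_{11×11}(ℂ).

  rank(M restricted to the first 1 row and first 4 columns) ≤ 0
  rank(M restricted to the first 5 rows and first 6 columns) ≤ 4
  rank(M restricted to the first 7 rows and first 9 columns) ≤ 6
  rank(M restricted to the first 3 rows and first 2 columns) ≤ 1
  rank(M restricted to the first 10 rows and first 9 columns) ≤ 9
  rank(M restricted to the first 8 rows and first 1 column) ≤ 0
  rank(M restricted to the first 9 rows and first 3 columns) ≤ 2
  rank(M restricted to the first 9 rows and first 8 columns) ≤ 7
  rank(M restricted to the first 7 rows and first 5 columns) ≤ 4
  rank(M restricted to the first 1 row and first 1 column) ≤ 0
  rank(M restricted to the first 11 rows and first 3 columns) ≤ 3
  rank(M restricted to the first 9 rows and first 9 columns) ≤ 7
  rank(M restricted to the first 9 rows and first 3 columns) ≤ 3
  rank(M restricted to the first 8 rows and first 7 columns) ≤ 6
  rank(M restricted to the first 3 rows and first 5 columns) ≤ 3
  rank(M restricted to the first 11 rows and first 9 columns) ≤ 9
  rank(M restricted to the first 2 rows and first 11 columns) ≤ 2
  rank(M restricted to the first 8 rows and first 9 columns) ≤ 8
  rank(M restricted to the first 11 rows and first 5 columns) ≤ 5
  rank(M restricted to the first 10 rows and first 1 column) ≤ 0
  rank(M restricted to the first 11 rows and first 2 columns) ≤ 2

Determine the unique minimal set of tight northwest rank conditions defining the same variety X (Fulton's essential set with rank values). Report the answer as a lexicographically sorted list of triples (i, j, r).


Recovering R(i,j) via the rank-extension bound from the 21 conditions:

  R[1]: 0  0  0  0  1  1  1  1  1  1  1
  R[2]: 0  1  1  1  2  2  2  2  2  2  2
  R[3]: 0  1  2  2  3  3  3  3  3  3  3
  R[4]: 0  1  2  3  4  4  4  4  4  4  4
  R[5]: 0  1  2  3  4  4  5  5  5  5  5
  R[6]: 0  1  2  3  4  5  6  6  6  6  6
  R[7]: 0  1  2  3  4  5  6  6  6  7  7
  R[8]: 0  1  2  3  4  5  6  7  7  8  8
  R[9]: 0  1  2  3  4  5  6  7  7  8  9
  R[10]: 0  1  2  3  4  5  6  7  8  9  10
  R[11]: 1  2  3  4  5  6  7  8  9  10  11

reading off 1-entries of Δ²R: w = (5, 2, 3, 4, 7, 6, 10, 8, 11, 9, 1).

|D(w)|=17, |Ess(w)|=5:

[(1, 4, 0), (5, 6, 4), (7, 9, 6), (9, 9, 7), (10, 1, 0)]


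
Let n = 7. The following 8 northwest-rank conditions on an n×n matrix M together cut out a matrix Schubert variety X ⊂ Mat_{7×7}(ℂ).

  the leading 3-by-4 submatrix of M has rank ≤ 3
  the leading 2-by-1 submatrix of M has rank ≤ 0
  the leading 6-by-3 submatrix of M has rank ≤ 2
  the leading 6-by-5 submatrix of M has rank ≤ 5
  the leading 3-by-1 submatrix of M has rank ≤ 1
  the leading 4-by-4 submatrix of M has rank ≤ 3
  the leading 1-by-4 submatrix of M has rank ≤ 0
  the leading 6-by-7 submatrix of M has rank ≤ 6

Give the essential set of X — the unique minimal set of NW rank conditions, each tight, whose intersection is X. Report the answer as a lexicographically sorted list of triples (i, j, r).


Reconstructing r_w from the 8 given conditions:

  row 1: 0  0  0  0  1  1  1
  row 2: 0  1  1  1  2  2  2
  row 3: 1  2  2  2  3  3  3
  row 4: 1  2  2  3  4  4  4
  row 5: 1  2  2  3  4  5  5
  row 6: 1  2  2  3  4  5  6
  row 7: 1  2  3  4  5  6  7

so w = (5, 2, 1, 4, 6, 7, 3).

ℓ(w)=8; the 3 essential cells (i,j,r):

[(1, 4, 0), (2, 1, 0), (6, 3, 2)]


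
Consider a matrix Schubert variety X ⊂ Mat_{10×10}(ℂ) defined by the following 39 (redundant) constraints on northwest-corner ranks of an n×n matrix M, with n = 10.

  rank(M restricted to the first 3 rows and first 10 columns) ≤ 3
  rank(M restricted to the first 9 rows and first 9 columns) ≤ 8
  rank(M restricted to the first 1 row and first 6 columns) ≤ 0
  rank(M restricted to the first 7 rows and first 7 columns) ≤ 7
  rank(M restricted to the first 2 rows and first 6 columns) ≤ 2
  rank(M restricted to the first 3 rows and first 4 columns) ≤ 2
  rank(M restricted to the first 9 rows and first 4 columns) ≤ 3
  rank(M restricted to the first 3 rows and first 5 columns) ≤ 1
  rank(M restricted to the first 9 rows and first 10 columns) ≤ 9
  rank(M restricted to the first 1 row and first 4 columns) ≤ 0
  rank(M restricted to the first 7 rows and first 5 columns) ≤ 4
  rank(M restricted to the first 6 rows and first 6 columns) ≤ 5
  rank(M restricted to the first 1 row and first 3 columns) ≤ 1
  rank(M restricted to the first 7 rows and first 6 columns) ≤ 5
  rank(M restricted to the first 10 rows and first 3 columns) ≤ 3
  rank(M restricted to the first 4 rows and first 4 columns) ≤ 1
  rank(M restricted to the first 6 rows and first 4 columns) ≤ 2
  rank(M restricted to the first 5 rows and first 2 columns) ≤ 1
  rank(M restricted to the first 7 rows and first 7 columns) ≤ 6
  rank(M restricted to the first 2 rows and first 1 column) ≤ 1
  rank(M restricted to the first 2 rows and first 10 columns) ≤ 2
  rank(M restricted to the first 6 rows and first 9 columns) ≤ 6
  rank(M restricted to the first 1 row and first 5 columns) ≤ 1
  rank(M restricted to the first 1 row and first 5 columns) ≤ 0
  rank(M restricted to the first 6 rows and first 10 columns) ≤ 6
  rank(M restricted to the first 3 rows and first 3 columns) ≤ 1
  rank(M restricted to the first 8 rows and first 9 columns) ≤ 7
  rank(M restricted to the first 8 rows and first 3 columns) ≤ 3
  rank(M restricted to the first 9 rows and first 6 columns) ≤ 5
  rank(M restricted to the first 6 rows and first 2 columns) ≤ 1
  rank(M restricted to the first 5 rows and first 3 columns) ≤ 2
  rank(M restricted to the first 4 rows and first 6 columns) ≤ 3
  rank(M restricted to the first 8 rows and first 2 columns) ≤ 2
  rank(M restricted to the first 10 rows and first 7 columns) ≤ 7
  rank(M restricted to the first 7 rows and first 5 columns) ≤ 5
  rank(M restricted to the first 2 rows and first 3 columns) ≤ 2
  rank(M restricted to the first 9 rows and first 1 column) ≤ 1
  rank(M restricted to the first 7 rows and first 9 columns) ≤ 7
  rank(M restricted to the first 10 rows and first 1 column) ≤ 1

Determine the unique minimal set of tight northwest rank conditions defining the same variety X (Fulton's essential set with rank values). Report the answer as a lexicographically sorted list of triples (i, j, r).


The tightest implied rank at each (i,j), from the 39 conditions:

  i=1: 0, 0, 0, 0, 0, 0, 1, 1, 1, 1
  i=2: 1, 1, 1, 1, 1, 1, 2, 2, 2, 2
  i=3: 1, 1, 1, 1, 1, 2, 3, 3, 3, 3
  i=4: 1, 1, 1, 1, 2, 3, 4, 4, 4, 4
  i=5: 1, 1, 2, 2, 3, 4, 5, 5, 5, 5
  i=6: 1, 1, 2, 2, 3, 4, 5, 6, 6, 6
  i=7: 1, 2, 3, 3, 4, 5, 6, 7, 7, 7
  i=8: 1, 2, 3, 3, 4, 5, 6, 7, 7, 8
  i=9: 1, 2, 3, 3, 4, 5, 6, 7, 8, 9
  i=10: 1, 2, 3, 4, 5, 6, 7, 8, 9, 10

hence w(1..10) = (7, 1, 6, 5, 3, 8, 2, 10, 9, 4).

D(w) has 19 cells with 7 SE-corners; essential set:

[(1, 6, 0), (3, 5, 1), (4, 4, 1), (6, 2, 1), (6, 4, 2), (8, 9, 7), (9, 4, 3)]


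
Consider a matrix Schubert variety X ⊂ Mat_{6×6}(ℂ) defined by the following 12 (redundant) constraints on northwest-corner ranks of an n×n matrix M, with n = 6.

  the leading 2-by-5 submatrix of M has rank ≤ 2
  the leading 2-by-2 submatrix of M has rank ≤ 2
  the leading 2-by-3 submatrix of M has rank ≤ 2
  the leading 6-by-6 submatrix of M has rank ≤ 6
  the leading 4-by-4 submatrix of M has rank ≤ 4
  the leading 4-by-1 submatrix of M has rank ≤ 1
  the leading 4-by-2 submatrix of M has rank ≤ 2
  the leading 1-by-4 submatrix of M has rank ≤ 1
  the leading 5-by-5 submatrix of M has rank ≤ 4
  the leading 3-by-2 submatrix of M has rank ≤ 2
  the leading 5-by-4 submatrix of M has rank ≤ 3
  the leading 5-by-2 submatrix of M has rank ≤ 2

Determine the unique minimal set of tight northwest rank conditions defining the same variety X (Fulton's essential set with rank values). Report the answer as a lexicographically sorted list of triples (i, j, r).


Recovering R(i,j) via the rank-extension bound from the 12 conditions:

  R[1]: 1 | 1 | 1 | 1 | 1 | 1
  R[2]: 1 | 2 | 2 | 2 | 2 | 2
  R[3]: 1 | 2 | 3 | 3 | 3 | 3
  R[4]: 1 | 2 | 3 | 3 | 4 | 4
  R[5]: 1 | 2 | 3 | 3 | 4 | 5
  R[6]: 1 | 2 | 3 | 4 | 5 | 6

giving w = (1, 2, 3, 5, 6, 4) via Δ²R.

ℓ(w)=2; the 1 essential cell (i,j,r):

[(5, 4, 3)]


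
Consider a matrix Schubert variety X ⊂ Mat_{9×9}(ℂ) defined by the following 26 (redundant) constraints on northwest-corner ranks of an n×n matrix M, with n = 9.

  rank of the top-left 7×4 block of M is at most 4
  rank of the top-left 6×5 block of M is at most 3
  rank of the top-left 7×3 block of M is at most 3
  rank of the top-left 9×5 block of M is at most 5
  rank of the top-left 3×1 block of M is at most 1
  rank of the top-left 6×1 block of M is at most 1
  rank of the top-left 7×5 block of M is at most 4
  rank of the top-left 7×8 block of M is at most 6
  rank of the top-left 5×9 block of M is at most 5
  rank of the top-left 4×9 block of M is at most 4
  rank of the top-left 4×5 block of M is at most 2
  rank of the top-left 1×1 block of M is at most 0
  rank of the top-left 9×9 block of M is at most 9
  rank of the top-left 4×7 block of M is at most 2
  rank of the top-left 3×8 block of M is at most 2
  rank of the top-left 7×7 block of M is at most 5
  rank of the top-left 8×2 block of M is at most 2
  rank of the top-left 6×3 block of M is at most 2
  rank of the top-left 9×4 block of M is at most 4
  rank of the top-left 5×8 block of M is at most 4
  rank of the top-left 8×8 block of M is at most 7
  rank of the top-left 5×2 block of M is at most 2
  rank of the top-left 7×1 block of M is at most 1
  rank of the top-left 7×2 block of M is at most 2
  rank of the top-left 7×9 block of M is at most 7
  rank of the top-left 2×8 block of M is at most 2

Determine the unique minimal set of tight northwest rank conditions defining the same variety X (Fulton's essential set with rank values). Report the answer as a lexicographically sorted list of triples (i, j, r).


Reconstructing r_w from the 26 given conditions:

  R[1]: 0 1 1 1 1 1 1 1 1
  R[2]: 1 2 2 2 2 2 2 2 2
  R[3]: 1 2 2 2 2 2 2 2 3
  R[4]: 1 2 2 2 2 2 2 3 4
  R[5]: 1 2 2 3 3 3 3 4 5
  R[6]: 1 2 2 3 3 4 4 5 6
  R[7]: 1 2 3 4 4 5 5 6 7
  R[8]: 1 2 3 4 5 6 6 7 8
  R[9]: 1 2 3 4 5 6 7 8 9

second differences of R give the permutation w = (2, 1, 9, 8, 4, 6, 3, 5, 7).

Fulton essential set (5 of the 15 Rothe cells):

[(1, 1, 0), (3, 8, 2), (4, 7, 2), (6, 3, 2), (6, 5, 3)]
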